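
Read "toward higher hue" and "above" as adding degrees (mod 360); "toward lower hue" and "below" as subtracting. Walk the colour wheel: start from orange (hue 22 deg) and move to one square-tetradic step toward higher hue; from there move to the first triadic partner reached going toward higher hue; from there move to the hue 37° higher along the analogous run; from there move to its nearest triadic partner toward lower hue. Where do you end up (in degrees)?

149°

22 + 90 = 112°   (square ↑)
112 + 120 = 232°   (triadic ↑)
232 + 37 = 269°   (analog 37° ↑)
269 − 120 = 149°   (triadic ↓)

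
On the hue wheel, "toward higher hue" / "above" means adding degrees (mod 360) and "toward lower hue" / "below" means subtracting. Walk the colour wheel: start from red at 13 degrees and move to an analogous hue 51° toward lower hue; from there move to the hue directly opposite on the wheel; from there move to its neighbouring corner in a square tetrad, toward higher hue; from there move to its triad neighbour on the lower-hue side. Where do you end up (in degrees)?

13 − 51 = -38 → -38 + 360 = 322°   (analog 51° ↓)
322 + 180 = 502 → 502 − 360 = 142°   (complement)
142 + 90 = 232°   (square ↑)
232 − 120 = 112°   (triadic ↓)

112°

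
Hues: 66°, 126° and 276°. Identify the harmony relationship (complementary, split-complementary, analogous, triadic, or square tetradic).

Sort the hues: 66°, 126°, 276°.
Successive gaps around the wheel: 60°, 150°, 150°.
Two 150° gaps and one 60° gap — a base hue opposite a pair of accents 30° either side of its complement — is the split-complementary pattern.

split-complementary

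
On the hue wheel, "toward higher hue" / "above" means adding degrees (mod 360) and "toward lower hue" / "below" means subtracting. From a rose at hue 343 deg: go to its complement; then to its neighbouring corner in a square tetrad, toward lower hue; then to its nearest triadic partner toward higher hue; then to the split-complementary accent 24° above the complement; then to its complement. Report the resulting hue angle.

217°

+180° (complement): 343 + 180 = 523 → 523 − 360 = 163°
−90° (square ↓): 163 − 90 = 73°
+120° (triadic ↑): 73 + 120 = 193°
+204° (split-comp 24° ↑): 193 + 204 = 397 → 397 − 360 = 37°
+180° (complement): 37 + 180 = 217°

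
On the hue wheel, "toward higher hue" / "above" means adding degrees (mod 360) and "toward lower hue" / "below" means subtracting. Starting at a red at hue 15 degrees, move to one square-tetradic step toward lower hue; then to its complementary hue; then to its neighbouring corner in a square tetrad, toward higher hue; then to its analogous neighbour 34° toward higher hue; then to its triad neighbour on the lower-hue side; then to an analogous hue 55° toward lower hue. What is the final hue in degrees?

square ↓ −90°: 15 − 90 = -75 → -75 + 360 = 285°
complement +180°: 285 + 180 = 465 → 465 − 360 = 105°
square ↑ +90°: 105 + 90 = 195°
analog 34° ↑ +34°: 195 + 34 = 229°
triadic ↓ −120°: 229 − 120 = 109°
analog 55° ↓ −55°: 109 − 55 = 54°

54°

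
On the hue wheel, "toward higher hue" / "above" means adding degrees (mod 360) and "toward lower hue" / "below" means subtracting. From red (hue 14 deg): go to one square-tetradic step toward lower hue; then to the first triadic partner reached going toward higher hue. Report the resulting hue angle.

44°

14 − 90 = -76 → -76 + 360 = 284°   (square ↓)
284 + 120 = 404 → 404 − 360 = 44°   (triadic ↑)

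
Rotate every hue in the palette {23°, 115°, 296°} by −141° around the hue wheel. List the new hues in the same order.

23 − 141 = -118 → -118 + 360 = 242°
115 − 141 = -26 → -26 + 360 = 334°
296 − 141 = 155°

242°, 334°, 155°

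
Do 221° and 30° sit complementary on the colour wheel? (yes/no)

Angular distance: |221 − 30| = 191; shorter arc = 360 − 191 = 169°.
Complementary requires 180°.

no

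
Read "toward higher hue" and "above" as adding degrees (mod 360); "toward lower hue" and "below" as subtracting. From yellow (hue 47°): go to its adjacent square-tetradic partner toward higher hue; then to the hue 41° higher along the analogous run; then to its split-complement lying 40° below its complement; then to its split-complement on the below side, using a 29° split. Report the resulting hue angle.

109°

+90° (square ↑): 47 + 90 = 137°
+41° (analog 41° ↑): 137 + 41 = 178°
+140° (split-comp 40° ↓): 178 + 140 = 318°
+151° (split-comp 29° ↓): 318 + 151 = 469 → 469 − 360 = 109°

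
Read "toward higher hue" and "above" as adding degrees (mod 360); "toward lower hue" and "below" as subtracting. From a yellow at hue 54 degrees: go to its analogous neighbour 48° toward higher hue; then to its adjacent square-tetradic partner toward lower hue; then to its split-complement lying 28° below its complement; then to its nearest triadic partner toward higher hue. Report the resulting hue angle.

284°

54 + 48 = 102°   (analog 48° ↑)
102 − 90 = 12°   (square ↓)
12 + 152 = 164°   (split-comp 28° ↓)
164 + 120 = 284°   (triadic ↑)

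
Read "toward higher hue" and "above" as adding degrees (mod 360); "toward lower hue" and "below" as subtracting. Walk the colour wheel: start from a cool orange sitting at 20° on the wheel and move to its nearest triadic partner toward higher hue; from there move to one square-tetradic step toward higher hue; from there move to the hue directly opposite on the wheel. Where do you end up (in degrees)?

20 + 120 = 140°   (triadic ↑)
140 + 90 = 230°   (square ↑)
230 + 180 = 410 → 410 − 360 = 50°   (complement)

50°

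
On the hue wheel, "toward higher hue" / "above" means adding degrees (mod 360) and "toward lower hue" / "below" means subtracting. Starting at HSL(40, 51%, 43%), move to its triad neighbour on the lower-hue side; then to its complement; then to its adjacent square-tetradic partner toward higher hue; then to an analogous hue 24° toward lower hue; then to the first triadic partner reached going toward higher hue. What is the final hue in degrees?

−120° (triadic ↓): 40 − 120 = -80 → -80 + 360 = 280°
+180° (complement): 280 + 180 = 460 → 460 − 360 = 100°
+90° (square ↑): 100 + 90 = 190°
−24° (analog 24° ↓): 190 − 24 = 166°
+120° (triadic ↑): 166 + 120 = 286°

286°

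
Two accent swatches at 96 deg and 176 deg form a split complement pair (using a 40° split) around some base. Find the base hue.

The accents sit 40° either side of the complement, so the complement is their short-arc midpoint on the wheel.
Short-arc midpoint of 96° and 176°: 136°.
Base is 180° from the complement: 136 − 180 = -44 → -44 + 360 = 316°

316°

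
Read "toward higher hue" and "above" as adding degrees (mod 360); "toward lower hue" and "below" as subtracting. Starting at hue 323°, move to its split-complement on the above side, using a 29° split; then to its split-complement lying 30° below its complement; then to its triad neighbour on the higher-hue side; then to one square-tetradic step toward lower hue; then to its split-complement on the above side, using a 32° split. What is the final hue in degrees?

split-comp 29° ↑ +209°: 323 + 209 = 532 → 532 − 360 = 172°
split-comp 30° ↓ +150°: 172 + 150 = 322°
triadic ↑ +120°: 322 + 120 = 442 → 442 − 360 = 82°
square ↓ −90°: 82 − 90 = -8 → -8 + 360 = 352°
split-comp 32° ↑ +212°: 352 + 212 = 564 → 564 − 360 = 204°

204°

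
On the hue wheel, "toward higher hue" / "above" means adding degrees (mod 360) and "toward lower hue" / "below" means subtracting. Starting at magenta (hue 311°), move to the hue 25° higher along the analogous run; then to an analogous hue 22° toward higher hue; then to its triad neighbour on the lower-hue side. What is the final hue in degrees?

238°

analog 25° ↑ +25°: 311 + 25 = 336°
analog 22° ↑ +22°: 336 + 22 = 358°
triadic ↓ −120°: 358 − 120 = 238°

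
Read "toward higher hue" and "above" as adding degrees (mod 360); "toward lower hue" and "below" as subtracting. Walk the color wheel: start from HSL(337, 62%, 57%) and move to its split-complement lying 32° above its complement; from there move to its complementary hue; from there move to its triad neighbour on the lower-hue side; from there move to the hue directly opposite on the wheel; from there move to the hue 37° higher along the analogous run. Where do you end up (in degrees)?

106°

+212° (split-comp 32° ↑): 337 + 212 = 549 → 549 − 360 = 189°
+180° (complement): 189 + 180 = 369 → 369 − 360 = 9°
−120° (triadic ↓): 9 − 120 = -111 → -111 + 360 = 249°
+180° (complement): 249 + 180 = 429 → 429 − 360 = 69°
+37° (analog 37° ↑): 69 + 37 = 106°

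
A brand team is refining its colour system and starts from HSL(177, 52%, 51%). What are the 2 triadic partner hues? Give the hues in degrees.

A triad places three hues 120° apart.
177 + 120 = 297°
177 + 240 = 417 → 417 − 360 = 57°

297° and 57°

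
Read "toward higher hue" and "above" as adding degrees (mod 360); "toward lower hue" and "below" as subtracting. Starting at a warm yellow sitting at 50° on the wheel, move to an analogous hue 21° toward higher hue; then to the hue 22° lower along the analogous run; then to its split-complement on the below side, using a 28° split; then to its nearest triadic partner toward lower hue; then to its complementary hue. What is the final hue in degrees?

261°

50 + 21 = 71°   (analog 21° ↑)
71 − 22 = 49°   (analog 22° ↓)
49 + 152 = 201°   (split-comp 28° ↓)
201 − 120 = 81°   (triadic ↓)
81 + 180 = 261°   (complement)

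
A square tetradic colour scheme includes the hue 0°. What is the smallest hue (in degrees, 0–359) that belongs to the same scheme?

0°

A square tetradic scheme places four hues every 90°.
The full set through 0° is {0°, 90°, 180°, 270°}.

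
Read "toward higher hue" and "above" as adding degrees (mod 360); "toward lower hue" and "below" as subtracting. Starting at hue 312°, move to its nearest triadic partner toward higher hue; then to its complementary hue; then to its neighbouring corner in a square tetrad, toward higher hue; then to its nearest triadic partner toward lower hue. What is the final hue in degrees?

222°

triadic ↑ +120°: 312 + 120 = 432 → 432 − 360 = 72°
complement +180°: 72 + 180 = 252°
square ↑ +90°: 252 + 90 = 342°
triadic ↓ −120°: 342 − 120 = 222°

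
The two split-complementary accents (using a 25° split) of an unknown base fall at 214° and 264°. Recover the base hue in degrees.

The accents sit 25° either side of the complement, so the complement is their short-arc midpoint on the wheel.
Short-arc midpoint of 214° and 264°: 239°.
Base is 180° from the complement: 239 − 180 = 59°

59°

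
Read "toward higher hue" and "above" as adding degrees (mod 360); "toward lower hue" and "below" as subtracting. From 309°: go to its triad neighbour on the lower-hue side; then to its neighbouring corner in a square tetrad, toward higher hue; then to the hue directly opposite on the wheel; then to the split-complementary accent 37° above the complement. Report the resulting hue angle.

309 − 120 = 189°   (triadic ↓)
189 + 90 = 279°   (square ↑)
279 + 180 = 459 → 459 − 360 = 99°   (complement)
99 + 217 = 316°   (split-comp 37° ↑)

316°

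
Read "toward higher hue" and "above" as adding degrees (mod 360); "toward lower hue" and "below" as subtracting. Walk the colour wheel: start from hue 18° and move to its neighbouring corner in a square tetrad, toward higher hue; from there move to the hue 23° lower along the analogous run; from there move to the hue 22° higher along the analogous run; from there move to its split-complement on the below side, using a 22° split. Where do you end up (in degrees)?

265°

18 + 90 = 108°   (square ↑)
108 − 23 = 85°   (analog 23° ↓)
85 + 22 = 107°   (analog 22° ↑)
107 + 158 = 265°   (split-comp 22° ↓)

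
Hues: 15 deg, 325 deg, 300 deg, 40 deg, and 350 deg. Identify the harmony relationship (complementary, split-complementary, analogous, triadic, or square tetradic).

analogous

Sort the hues: 15°, 40°, 300°, 325°, 350°.
Successive gaps around the wheel: 25°, 260°, 25°, 25°, 25°.
A run of hues at equal small steps (25°) with one large closing gap is an analogous group.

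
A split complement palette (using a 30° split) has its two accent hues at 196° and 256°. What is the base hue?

The accents sit 30° either side of the complement, so the complement is their short-arc midpoint on the wheel.
Short-arc midpoint of 196° and 256°: 226°.
Base is 180° from the complement: 226 − 180 = 46°

46°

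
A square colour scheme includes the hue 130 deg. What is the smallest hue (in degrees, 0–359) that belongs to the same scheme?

A square tetradic scheme places four hues every 90°.
The full set through 130° is {40°, 130°, 220°, 310°}.

40°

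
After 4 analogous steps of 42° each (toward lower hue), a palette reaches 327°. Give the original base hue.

135°

4 steps of 42° (toward lower hue) give a net shift of −168°.
Start = end − shift: 327 + 168 = 495 → 495 − 360 = 135°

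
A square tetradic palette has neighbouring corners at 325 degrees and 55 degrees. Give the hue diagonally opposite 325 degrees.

145°

A square tetradic scheme places four hues 90° apart; opposite corners are 180° apart.
325 + 180 = 505 → 505 − 360 = 145°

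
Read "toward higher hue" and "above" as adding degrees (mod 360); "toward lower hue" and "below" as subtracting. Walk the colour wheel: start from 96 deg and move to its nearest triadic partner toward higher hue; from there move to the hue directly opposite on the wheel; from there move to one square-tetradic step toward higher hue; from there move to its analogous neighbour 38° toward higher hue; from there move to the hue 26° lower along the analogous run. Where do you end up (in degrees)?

96 + 120 = 216°   (triadic ↑)
216 + 180 = 396 → 396 − 360 = 36°   (complement)
36 + 90 = 126°   (square ↑)
126 + 38 = 164°   (analog 38° ↑)
164 − 26 = 138°   (analog 26° ↓)

138°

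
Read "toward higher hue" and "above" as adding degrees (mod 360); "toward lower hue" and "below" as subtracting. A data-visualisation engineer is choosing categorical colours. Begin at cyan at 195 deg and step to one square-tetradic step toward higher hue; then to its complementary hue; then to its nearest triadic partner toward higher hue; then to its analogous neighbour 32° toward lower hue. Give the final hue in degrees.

+90° (square ↑): 195 + 90 = 285°
+180° (complement): 285 + 180 = 465 → 465 − 360 = 105°
+120° (triadic ↑): 105 + 120 = 225°
−32° (analog 32° ↓): 225 − 32 = 193°

193°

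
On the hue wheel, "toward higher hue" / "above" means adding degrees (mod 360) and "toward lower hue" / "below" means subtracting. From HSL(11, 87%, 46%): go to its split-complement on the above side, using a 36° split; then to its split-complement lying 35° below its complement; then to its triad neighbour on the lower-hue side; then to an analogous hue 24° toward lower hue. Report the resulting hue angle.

split-comp 36° ↑ +216°: 11 + 216 = 227°
split-comp 35° ↓ +145°: 227 + 145 = 372 → 372 − 360 = 12°
triadic ↓ −120°: 12 − 120 = -108 → -108 + 360 = 252°
analog 24° ↓ −24°: 252 − 24 = 228°

228°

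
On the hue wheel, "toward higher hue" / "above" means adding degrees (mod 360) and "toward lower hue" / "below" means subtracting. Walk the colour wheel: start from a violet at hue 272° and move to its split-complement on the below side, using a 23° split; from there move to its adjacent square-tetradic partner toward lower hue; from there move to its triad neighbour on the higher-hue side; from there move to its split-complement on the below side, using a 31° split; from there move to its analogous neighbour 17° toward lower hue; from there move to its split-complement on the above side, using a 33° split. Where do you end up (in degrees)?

split-comp 23° ↓ +157°: 272 + 157 = 429 → 429 − 360 = 69°
square ↓ −90°: 69 − 90 = -21 → -21 + 360 = 339°
triadic ↑ +120°: 339 + 120 = 459 → 459 − 360 = 99°
split-comp 31° ↓ +149°: 99 + 149 = 248°
analog 17° ↓ −17°: 248 − 17 = 231°
split-comp 33° ↑ +213°: 231 + 213 = 444 → 444 − 360 = 84°

84°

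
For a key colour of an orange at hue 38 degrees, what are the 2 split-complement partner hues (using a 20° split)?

198° and 238°

Split-complementary hues sit 20° either side of the complement.
Complement of 38 degrees: 38 + 180 = 218°
218 − 20 = 198°
218 + 20 = 238°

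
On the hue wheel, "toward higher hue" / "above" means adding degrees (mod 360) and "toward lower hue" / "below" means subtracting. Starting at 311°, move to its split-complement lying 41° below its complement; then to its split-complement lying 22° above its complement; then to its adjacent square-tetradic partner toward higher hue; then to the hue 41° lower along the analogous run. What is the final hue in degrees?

341°

split-comp 41° ↓ +139°: 311 + 139 = 450 → 450 − 360 = 90°
split-comp 22° ↑ +202°: 90 + 202 = 292°
square ↑ +90°: 292 + 90 = 382 → 382 − 360 = 22°
analog 41° ↓ −41°: 22 − 41 = -19 → -19 + 360 = 341°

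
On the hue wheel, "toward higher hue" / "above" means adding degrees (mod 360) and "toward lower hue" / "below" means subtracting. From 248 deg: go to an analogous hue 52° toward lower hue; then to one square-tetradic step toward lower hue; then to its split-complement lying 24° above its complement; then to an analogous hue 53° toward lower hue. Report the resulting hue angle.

257°

analog 52° ↓ −52°: 248 − 52 = 196°
square ↓ −90°: 196 − 90 = 106°
split-comp 24° ↑ +204°: 106 + 204 = 310°
analog 53° ↓ −53°: 310 − 53 = 257°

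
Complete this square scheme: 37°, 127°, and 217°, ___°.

A square tetradic scheme places four hues every 90°.
The full set through 37° is {37°, 127°, 217°, 307°}.
Given {37°, 127°, 217°}, the missing hue is 307°.

307°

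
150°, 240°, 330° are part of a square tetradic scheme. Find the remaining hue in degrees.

A square tetradic scheme places four hues every 90°.
The full set through 150° is {60°, 150°, 240°, 330°}.
Given {150°, 240°, 330°}, the missing hue is 60°.

60°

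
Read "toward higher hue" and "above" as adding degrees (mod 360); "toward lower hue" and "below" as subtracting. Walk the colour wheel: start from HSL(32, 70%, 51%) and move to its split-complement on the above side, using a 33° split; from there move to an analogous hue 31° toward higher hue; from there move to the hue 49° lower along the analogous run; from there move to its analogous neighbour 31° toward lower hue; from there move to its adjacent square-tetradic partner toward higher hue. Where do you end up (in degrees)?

+213° (split-comp 33° ↑): 32 + 213 = 245°
+31° (analog 31° ↑): 245 + 31 = 276°
−49° (analog 49° ↓): 276 − 49 = 227°
−31° (analog 31° ↓): 227 − 31 = 196°
+90° (square ↑): 196 + 90 = 286°

286°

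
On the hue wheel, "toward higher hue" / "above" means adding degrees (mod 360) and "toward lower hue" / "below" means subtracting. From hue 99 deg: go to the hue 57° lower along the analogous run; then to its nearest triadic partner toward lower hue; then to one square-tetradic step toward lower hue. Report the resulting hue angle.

192°

analog 57° ↓ −57°: 99 − 57 = 42°
triadic ↓ −120°: 42 − 120 = -78 → -78 + 360 = 282°
square ↓ −90°: 282 − 90 = 192°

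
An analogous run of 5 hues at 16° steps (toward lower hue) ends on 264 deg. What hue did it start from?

4 steps of 16° (toward lower hue) give a net shift of −64°.
Start = end − shift: 264 + 64 = 328°

328°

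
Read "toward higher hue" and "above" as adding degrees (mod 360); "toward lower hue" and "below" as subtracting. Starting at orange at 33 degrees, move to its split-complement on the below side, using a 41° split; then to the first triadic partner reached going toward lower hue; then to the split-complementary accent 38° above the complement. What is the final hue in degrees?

270°

33 + 139 = 172°   (split-comp 41° ↓)
172 − 120 = 52°   (triadic ↓)
52 + 218 = 270°   (split-comp 38° ↑)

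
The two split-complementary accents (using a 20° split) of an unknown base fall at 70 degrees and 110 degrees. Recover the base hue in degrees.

The accents sit 20° either side of the complement, so the complement is their short-arc midpoint on the wheel.
Short-arc midpoint of 70° and 110°: 90°.
Base is 180° from the complement: 90 − 180 = -90 → -90 + 360 = 270°

270°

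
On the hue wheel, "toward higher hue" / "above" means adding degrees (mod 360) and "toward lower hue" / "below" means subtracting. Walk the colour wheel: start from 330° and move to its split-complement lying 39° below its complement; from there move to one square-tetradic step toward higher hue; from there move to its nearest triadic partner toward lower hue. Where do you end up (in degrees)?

81°

split-comp 39° ↓ +141°: 330 + 141 = 471 → 471 − 360 = 111°
square ↑ +90°: 111 + 90 = 201°
triadic ↓ −120°: 201 − 120 = 81°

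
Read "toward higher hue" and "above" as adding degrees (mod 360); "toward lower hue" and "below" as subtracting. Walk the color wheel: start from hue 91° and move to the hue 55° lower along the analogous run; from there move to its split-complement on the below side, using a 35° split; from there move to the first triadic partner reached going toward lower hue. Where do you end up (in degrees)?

91 − 55 = 36°   (analog 55° ↓)
36 + 145 = 181°   (split-comp 35° ↓)
181 − 120 = 61°   (triadic ↓)

61°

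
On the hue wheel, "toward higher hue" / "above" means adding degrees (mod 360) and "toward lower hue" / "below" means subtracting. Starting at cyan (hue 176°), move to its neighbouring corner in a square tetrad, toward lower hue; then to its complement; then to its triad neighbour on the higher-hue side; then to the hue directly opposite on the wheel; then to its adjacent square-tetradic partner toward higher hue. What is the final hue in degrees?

296°

176 − 90 = 86°   (square ↓)
86 + 180 = 266°   (complement)
266 + 120 = 386 → 386 − 360 = 26°   (triadic ↑)
26 + 180 = 206°   (complement)
206 + 90 = 296°   (square ↑)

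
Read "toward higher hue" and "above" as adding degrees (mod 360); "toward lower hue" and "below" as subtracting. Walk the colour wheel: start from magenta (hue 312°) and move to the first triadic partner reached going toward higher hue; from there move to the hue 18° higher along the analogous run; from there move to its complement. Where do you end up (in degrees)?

312 + 120 = 432 → 432 − 360 = 72°   (triadic ↑)
72 + 18 = 90°   (analog 18° ↑)
90 + 180 = 270°   (complement)

270°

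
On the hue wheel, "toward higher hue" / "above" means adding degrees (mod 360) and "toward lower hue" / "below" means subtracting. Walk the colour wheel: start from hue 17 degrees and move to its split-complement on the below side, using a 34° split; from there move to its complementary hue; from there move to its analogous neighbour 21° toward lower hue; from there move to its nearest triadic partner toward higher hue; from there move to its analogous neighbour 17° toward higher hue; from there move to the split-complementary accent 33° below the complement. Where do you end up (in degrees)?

+146° (split-comp 34° ↓): 17 + 146 = 163°
+180° (complement): 163 + 180 = 343°
−21° (analog 21° ↓): 343 − 21 = 322°
+120° (triadic ↑): 322 + 120 = 442 → 442 − 360 = 82°
+17° (analog 17° ↑): 82 + 17 = 99°
+147° (split-comp 33° ↓): 99 + 147 = 246°

246°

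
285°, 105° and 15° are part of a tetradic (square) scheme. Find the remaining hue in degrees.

A square tetradic scheme places four hues every 90°.
The full set through 15° is {15°, 105°, 195°, 285°}.
Given {15°, 105°, 285°}, the missing hue is 195°.

195°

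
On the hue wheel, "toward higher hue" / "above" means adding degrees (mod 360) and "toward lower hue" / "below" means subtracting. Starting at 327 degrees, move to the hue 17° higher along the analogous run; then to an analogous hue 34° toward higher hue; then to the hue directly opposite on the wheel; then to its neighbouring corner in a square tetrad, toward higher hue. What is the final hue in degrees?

288°

327 + 17 = 344°   (analog 17° ↑)
344 + 34 = 378 → 378 − 360 = 18°   (analog 34° ↑)
18 + 180 = 198°   (complement)
198 + 90 = 288°   (square ↑)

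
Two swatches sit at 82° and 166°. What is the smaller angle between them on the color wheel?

84°

|82 − 166| = 84.
84 ≤ 180, so the shorter arc is 84°.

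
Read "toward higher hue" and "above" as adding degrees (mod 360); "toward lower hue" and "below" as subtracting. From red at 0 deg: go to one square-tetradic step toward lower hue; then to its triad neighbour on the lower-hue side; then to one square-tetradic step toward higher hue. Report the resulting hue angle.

0 − 90 = -90 → -90 + 360 = 270°   (square ↓)
270 − 120 = 150°   (triadic ↓)
150 + 90 = 240°   (square ↑)

240°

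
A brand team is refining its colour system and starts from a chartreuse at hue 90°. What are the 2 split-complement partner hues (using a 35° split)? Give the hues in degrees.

Split-complementary hues sit 35° either side of the complement.
Complement of 90°: 90 + 180 = 270°
270 − 35 = 235°
270 + 35 = 305°

235° and 305°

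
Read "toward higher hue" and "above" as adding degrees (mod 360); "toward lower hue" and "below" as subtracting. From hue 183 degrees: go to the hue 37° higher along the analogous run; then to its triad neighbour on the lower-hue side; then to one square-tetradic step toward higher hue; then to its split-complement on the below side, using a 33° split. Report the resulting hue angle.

183 + 37 = 220°   (analog 37° ↑)
220 − 120 = 100°   (triadic ↓)
100 + 90 = 190°   (square ↑)
190 + 147 = 337°   (split-comp 33° ↓)

337°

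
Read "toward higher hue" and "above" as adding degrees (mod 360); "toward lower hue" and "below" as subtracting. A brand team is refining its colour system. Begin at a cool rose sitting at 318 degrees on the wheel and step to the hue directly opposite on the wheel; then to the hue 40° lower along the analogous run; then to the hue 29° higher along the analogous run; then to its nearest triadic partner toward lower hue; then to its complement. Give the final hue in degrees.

318 + 180 = 498 → 498 − 360 = 138°   (complement)
138 − 40 = 98°   (analog 40° ↓)
98 + 29 = 127°   (analog 29° ↑)
127 − 120 = 7°   (triadic ↓)
7 + 180 = 187°   (complement)

187°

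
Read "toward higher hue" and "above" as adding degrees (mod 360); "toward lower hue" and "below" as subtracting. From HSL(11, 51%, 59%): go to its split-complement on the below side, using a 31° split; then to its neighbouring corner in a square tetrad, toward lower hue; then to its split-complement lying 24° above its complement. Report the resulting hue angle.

split-comp 31° ↓ +149°: 11 + 149 = 160°
square ↓ −90°: 160 − 90 = 70°
split-comp 24° ↑ +204°: 70 + 204 = 274°

274°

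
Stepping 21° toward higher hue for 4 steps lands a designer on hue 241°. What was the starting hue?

157°

4 steps of 21° (toward higher hue) give a net shift of +84°.
Start = end − shift: 241 − 84 = 157°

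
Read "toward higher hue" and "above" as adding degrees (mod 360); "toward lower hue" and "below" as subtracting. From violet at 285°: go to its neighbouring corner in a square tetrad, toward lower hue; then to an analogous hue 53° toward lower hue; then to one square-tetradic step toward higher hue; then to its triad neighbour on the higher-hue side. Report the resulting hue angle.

352°

square ↓ −90°: 285 − 90 = 195°
analog 53° ↓ −53°: 195 − 53 = 142°
square ↑ +90°: 142 + 90 = 232°
triadic ↑ +120°: 232 + 120 = 352°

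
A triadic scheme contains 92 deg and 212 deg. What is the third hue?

A triad spaces three hues 120° apart.
The full set is {92°, 212°, 332°}.

332°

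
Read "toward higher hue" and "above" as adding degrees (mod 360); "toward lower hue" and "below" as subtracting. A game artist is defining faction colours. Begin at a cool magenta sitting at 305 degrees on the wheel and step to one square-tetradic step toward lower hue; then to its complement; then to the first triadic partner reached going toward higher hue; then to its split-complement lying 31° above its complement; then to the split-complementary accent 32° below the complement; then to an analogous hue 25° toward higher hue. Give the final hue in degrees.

179°

square ↓ −90°: 305 − 90 = 215°
complement +180°: 215 + 180 = 395 → 395 − 360 = 35°
triadic ↑ +120°: 35 + 120 = 155°
split-comp 31° ↑ +211°: 155 + 211 = 366 → 366 − 360 = 6°
split-comp 32° ↓ +148°: 6 + 148 = 154°
analog 25° ↑ +25°: 154 + 25 = 179°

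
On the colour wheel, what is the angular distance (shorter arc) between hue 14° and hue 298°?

76°

|14 − 298| = 284.
The shorter arc is 360 − 284 = 76°.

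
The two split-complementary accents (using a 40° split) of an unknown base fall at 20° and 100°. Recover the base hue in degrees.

The accents sit 40° either side of the complement, so the complement is their short-arc midpoint on the wheel.
Short-arc midpoint of 20° and 100°: 60°.
Base is 180° from the complement: 60 − 180 = -120 → -120 + 360 = 240°

240°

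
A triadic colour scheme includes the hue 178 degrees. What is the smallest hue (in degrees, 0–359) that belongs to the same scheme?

58°

A triad places three hues 120° apart.
The full set through 178° is {58°, 178°, 298°}.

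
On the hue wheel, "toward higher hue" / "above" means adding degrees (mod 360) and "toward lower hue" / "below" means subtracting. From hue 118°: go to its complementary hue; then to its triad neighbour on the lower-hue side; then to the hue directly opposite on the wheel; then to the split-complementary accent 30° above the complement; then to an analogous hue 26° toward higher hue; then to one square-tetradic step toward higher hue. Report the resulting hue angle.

324°

+180° (complement): 118 + 180 = 298°
−120° (triadic ↓): 298 − 120 = 178°
+180° (complement): 178 + 180 = 358°
+210° (split-comp 30° ↑): 358 + 210 = 568 → 568 − 360 = 208°
+26° (analog 26° ↑): 208 + 26 = 234°
+90° (square ↑): 234 + 90 = 324°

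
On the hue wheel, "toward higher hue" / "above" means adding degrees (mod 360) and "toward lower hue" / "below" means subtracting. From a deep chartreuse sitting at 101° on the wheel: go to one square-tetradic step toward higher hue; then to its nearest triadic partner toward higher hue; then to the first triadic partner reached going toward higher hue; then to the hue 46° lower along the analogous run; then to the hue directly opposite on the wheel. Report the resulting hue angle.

+90° (square ↑): 101 + 90 = 191°
+120° (triadic ↑): 191 + 120 = 311°
+120° (triadic ↑): 311 + 120 = 431 → 431 − 360 = 71°
−46° (analog 46° ↓): 71 − 46 = 25°
+180° (complement): 25 + 180 = 205°

205°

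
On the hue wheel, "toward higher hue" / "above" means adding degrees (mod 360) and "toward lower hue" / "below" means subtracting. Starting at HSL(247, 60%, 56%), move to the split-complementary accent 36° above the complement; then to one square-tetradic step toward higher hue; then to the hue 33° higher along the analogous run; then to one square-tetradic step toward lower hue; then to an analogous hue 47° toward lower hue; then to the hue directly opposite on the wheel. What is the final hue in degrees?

269°

split-comp 36° ↑ +216°: 247 + 216 = 463 → 463 − 360 = 103°
square ↑ +90°: 103 + 90 = 193°
analog 33° ↑ +33°: 193 + 33 = 226°
square ↓ −90°: 226 − 90 = 136°
analog 47° ↓ −47°: 136 − 47 = 89°
complement +180°: 89 + 180 = 269°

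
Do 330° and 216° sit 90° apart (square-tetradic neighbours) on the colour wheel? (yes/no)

no

Angular distance: |330 − 216| = 114 = 114°.
90° apart (square-tetradic neighbours) requires 90°.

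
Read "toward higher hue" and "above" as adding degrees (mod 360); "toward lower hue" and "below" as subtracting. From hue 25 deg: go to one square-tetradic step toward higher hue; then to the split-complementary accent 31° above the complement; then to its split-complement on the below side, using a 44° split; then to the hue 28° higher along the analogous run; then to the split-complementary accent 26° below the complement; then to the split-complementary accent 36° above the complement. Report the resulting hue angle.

+90° (square ↑): 25 + 90 = 115°
+211° (split-comp 31° ↑): 115 + 211 = 326°
+136° (split-comp 44° ↓): 326 + 136 = 462 → 462 − 360 = 102°
+28° (analog 28° ↑): 102 + 28 = 130°
+154° (split-comp 26° ↓): 130 + 154 = 284°
+216° (split-comp 36° ↑): 284 + 216 = 500 → 500 − 360 = 140°

140°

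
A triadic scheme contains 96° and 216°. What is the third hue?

336°

A triad spaces three hues 120° apart.
The full set is {96°, 216°, 336°}.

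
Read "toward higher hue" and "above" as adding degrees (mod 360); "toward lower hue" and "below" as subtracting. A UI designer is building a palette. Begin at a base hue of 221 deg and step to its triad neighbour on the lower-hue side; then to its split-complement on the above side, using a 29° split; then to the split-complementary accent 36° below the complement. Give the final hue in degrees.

94°

221 − 120 = 101°   (triadic ↓)
101 + 209 = 310°   (split-comp 29° ↑)
310 + 144 = 454 → 454 − 360 = 94°   (split-comp 36° ↓)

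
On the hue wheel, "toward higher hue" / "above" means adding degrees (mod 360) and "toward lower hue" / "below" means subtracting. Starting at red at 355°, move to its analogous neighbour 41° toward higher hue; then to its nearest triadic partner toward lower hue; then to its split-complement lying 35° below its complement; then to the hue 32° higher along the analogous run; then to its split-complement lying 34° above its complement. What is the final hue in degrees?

307°

355 + 41 = 396 → 396 − 360 = 36°   (analog 41° ↑)
36 − 120 = -84 → -84 + 360 = 276°   (triadic ↓)
276 + 145 = 421 → 421 − 360 = 61°   (split-comp 35° ↓)
61 + 32 = 93°   (analog 32° ↑)
93 + 214 = 307°   (split-comp 34° ↑)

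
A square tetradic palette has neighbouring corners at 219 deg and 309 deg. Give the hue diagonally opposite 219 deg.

39°

A square tetradic scheme places four hues 90° apart; opposite corners are 180° apart.
219 + 180 = 399 → 399 − 360 = 39°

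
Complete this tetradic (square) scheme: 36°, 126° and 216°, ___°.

306°

A square tetradic scheme places four hues every 90°.
The full set through 36° is {36°, 126°, 216°, 306°}.
Given {36°, 126°, 216°}, the missing hue is 306°.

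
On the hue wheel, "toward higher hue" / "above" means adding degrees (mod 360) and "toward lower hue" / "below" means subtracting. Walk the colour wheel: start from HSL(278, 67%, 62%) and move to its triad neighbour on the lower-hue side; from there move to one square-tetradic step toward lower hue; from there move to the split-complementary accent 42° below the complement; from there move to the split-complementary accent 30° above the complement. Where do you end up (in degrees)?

−120° (triadic ↓): 278 − 120 = 158°
−90° (square ↓): 158 − 90 = 68°
+138° (split-comp 42° ↓): 68 + 138 = 206°
+210° (split-comp 30° ↑): 206 + 210 = 416 → 416 − 360 = 56°

56°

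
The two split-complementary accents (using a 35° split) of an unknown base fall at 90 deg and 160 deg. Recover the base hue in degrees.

305°

The accents sit 35° either side of the complement, so the complement is their short-arc midpoint on the wheel.
Short-arc midpoint of 90° and 160°: 125°.
Base is 180° from the complement: 125 − 180 = -55 → -55 + 360 = 305°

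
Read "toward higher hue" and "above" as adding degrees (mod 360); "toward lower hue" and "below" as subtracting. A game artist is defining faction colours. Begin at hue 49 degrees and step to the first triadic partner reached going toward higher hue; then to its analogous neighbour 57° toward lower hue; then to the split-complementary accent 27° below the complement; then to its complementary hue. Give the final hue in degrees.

49 + 120 = 169°   (triadic ↑)
169 − 57 = 112°   (analog 57° ↓)
112 + 153 = 265°   (split-comp 27° ↓)
265 + 180 = 445 → 445 − 360 = 85°   (complement)

85°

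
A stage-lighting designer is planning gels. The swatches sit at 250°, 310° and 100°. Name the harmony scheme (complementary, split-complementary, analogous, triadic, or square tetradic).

split-complementary

Sort the hues: 100°, 250°, 310°.
Successive gaps around the wheel: 150°, 60°, 150°.
Two 150° gaps and one 60° gap — a base hue opposite a pair of accents 30° either side of its complement — is the split-complementary pattern.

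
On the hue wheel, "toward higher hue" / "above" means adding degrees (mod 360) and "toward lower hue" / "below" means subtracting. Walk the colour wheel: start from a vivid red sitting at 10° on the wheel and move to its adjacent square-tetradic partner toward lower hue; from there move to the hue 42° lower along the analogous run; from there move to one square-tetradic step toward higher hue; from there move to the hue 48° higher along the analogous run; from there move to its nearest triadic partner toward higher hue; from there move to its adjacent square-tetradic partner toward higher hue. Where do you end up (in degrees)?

226°

−90° (square ↓): 10 − 90 = -80 → -80 + 360 = 280°
−42° (analog 42° ↓): 280 − 42 = 238°
+90° (square ↑): 238 + 90 = 328°
+48° (analog 48° ↑): 328 + 48 = 376 → 376 − 360 = 16°
+120° (triadic ↑): 16 + 120 = 136°
+90° (square ↑): 136 + 90 = 226°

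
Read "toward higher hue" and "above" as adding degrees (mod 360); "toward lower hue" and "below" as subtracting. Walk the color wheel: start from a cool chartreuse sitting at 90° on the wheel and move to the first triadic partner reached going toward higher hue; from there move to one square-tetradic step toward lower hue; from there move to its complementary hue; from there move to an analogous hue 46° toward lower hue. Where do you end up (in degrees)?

254°

+120° (triadic ↑): 90 + 120 = 210°
−90° (square ↓): 210 − 90 = 120°
+180° (complement): 120 + 180 = 300°
−46° (analog 46° ↓): 300 − 46 = 254°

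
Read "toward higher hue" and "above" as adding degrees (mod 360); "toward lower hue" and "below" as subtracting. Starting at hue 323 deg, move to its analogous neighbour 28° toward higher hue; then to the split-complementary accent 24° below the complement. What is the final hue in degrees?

+28° (analog 28° ↑): 323 + 28 = 351°
+156° (split-comp 24° ↓): 351 + 156 = 507 → 507 − 360 = 147°

147°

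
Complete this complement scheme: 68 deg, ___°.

248°

The complement sits 180° across the wheel.
The full set through 68° is {68°, 248°}.
Given {68°}, the missing hue is 248°.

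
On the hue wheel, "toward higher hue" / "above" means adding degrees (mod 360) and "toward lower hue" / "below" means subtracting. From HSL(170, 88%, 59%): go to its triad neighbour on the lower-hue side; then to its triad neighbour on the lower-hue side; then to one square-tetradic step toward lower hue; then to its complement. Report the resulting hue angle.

170 − 120 = 50°   (triadic ↓)
50 − 120 = -70 → -70 + 360 = 290°   (triadic ↓)
290 − 90 = 200°   (square ↓)
200 + 180 = 380 → 380 − 360 = 20°   (complement)

20°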